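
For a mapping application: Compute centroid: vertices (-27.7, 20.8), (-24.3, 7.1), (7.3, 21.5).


Centroid = ((x_A+x_B+x_C)/3, (y_A+y_B+y_C)/3)
= (((-27.7)+(-24.3)+7.3)/3, (20.8+7.1+21.5)/3)
= (-14.9, 16.4667)

(-14.9, 16.4667)


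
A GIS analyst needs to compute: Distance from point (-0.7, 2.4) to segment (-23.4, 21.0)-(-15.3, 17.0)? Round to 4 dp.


Project P onto AB: t = 1 (clamped to [0,1])
Closest point on segment: (-15.3, 17)
Distance: 20.6475

20.6475


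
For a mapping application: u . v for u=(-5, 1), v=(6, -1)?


u . v = u_x*v_x + u_y*v_y = (-5)*6 + 1*(-1)
= (-30) + (-1) = -31

-31


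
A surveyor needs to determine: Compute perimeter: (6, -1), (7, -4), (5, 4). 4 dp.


Sides: (6, -1)->(7, -4): sqrt(10) = 3.162278, (7, -4)->(5, 4): sqrt(68) = 8.246211, (5, 4)->(6, -1): sqrt(26) = 5.09902
Sum = 16.507509
Perimeter = 16.5075

16.5075


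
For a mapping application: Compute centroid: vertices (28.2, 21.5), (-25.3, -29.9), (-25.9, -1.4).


Centroid = ((x_A+x_B+x_C)/3, (y_A+y_B+y_C)/3)
= ((28.2+(-25.3)+(-25.9))/3, (21.5+(-29.9)+(-1.4))/3)
= (-7.6667, -3.2667)

(-7.6667, -3.2667)


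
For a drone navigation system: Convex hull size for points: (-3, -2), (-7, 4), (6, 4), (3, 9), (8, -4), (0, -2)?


Convex hull vertices (CCW): (-7, 4), (-3, -2), (8, -4), (6, 4), (3, 9)
Count = 5

5


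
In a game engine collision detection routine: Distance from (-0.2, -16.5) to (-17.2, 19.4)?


dx=-17, dy=35.9
d^2 = (-17)^2 + 35.9^2 = 1577.81
d = sqrt(1577.81) = 39.7217

39.7217


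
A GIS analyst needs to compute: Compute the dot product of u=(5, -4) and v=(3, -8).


u . v = u_x*v_x + u_y*v_y = 5*3 + (-4)*(-8)
= 15 + 32 = 47

47


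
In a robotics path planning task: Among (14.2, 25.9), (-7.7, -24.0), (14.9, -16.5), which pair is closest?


d(P0,P1) = 54.4942, d(P0,P2) = 42.4058, d(P1,P2) = 23.812
Closest: P1 and P2

Closest pair: (-7.7, -24.0) and (14.9, -16.5), distance = 23.812


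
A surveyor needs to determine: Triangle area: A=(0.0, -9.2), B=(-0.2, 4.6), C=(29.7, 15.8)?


Area = |x_A(y_B-y_C) + x_B(y_C-y_A) + x_C(y_A-y_B)|/2
= |0 + (-5) + (-409.86)|/2
= 414.86/2 = 207.43

207.43


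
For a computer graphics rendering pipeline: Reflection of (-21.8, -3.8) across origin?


Reflection over origin: (x,y) -> (-x,-y)
(-21.8, -3.8) -> (21.8, 3.8)

(21.8, 3.8)


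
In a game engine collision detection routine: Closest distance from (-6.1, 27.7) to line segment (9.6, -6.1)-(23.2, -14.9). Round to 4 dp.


Project P onto AB: t = 0 (clamped to [0,1])
Closest point on segment: (9.6, -6.1)
Distance: 37.2684

37.2684


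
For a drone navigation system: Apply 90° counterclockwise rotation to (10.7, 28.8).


90° CCW: (x,y) -> (-y, x)
(10.7,28.8) -> (-28.8, 10.7)

(-28.8, 10.7)


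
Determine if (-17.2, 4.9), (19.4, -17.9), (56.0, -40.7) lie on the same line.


Cross product: (19.4-(-17.2))*((-40.7)-4.9) - ((-17.9)-4.9)*(56-(-17.2))
= 0

Yes, collinear


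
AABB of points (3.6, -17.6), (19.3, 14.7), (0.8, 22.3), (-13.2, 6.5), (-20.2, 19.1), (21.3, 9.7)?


x range: [-20.2, 21.3]
y range: [-17.6, 22.3]
Bounding box: (-20.2,-17.6) to (21.3,22.3)

(-20.2,-17.6) to (21.3,22.3)


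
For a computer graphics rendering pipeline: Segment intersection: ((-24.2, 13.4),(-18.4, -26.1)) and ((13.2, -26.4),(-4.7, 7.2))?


Cross products: d1=544.22, d2=1056.39, d3=1246.46, d4=734.29
d1*d2 < 0 and d3*d4 < 0? no

No, they don't intersect


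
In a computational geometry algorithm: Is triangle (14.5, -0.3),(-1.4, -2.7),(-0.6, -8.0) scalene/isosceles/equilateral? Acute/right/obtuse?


Side lengths squared: AB^2=258.57, BC^2=28.73, CA^2=287.3
Sorted: [28.73, 258.57, 287.3]
By sides: Scalene, By angles: Right

Scalene, Right


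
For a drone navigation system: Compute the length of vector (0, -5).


|u| = sqrt(0^2 + (-5)^2) = sqrt(25) = 5

5


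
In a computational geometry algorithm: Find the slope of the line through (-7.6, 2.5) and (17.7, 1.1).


slope = (y2-y1)/(x2-x1) = (1.1-2.5)/(17.7-(-7.6)) = (-1.4)/25.3 = -0.0553

-0.0553


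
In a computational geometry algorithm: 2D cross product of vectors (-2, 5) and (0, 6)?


u x v = u_x*v_y - u_y*v_x = (-2)*6 - 5*0
= (-12) - 0 = -12

-12


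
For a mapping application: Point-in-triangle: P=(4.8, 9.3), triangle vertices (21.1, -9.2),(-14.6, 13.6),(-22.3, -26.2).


Cross products: AB x AP = -288.81, BC x BP = 805.23, CA x CP = 1080
All same sign? no

No, outside


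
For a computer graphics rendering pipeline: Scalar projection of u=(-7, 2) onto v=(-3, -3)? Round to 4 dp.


u.v = 15, |v| = sqrt(18) = 4.2426
Scalar projection = u.v / |v| = 15 / sqrt(18) = 3.5355

3.5355


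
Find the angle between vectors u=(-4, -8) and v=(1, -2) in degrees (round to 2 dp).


u.v = 12, |u| = sqrt(80) = 8.9443, |v| = sqrt(5) = 2.2361
cos(theta) = u.v/(|u||v|) = 12/sqrt(400) = 0.6
theta = acos(0.6) = 53.13 degrees

53.13 degrees


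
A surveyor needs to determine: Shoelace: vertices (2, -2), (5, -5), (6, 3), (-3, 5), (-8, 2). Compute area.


Shoelace sum: (2*(-5) - 5*(-2)) + (5*3 - 6*(-5)) + (6*5 - (-3)*3) + ((-3)*2 - (-8)*5) + ((-8)*(-2) - 2*2)
= 130
Area = |130|/2 = 65

65


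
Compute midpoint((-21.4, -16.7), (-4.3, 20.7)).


M = (((-21.4)+(-4.3))/2, ((-16.7)+20.7)/2)
= (-12.85, 2)

(-12.85, 2)


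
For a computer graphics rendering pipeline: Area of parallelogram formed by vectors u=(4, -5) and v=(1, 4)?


|u x v| = |4*4 - (-5)*1|
= |16 - (-5)| = 21

21


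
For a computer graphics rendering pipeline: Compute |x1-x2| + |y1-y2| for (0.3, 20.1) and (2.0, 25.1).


|0.3-2| + |20.1-25.1| = 1.7 + 5 = 6.7

6.7


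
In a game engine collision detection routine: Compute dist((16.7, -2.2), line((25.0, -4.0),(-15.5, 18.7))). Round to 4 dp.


|cross product| = 115.51
|line direction| = sqrt(2155.54) = 46.4278
Distance = 115.51/sqrt(2155.54) = 2.4879

2.4879


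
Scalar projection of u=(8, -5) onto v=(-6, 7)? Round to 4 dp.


u.v = -83, |v| = sqrt(85) = 9.2195
Scalar projection = u.v / |v| = -83 / sqrt(85) = -9.0026

-9.0026


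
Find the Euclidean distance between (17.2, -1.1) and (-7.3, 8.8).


dx=-24.5, dy=9.9
d^2 = (-24.5)^2 + 9.9^2 = 698.26
d = sqrt(698.26) = 26.4246

26.4246


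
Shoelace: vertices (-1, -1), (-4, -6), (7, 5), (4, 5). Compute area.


Shoelace sum: ((-1)*(-6) - (-4)*(-1)) + ((-4)*5 - 7*(-6)) + (7*5 - 4*5) + (4*(-1) - (-1)*5)
= 40
Area = |40|/2 = 20

20


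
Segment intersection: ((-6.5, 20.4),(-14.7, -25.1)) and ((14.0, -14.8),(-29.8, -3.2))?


Cross products: d1=-1303.96, d2=784.06, d3=1221.39, d4=-866.63
d1*d2 < 0 and d3*d4 < 0? yes

Yes, they intersect


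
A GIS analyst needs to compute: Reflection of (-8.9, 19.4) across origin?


Reflection over origin: (x,y) -> (-x,-y)
(-8.9, 19.4) -> (8.9, -19.4)

(8.9, -19.4)


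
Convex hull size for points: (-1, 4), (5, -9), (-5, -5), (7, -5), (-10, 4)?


Convex hull vertices (CCW): (-10, 4), (-5, -5), (5, -9), (7, -5), (-1, 4)
Count = 5

5


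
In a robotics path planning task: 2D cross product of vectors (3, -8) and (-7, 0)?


u x v = u_x*v_y - u_y*v_x = 3*0 - (-8)*(-7)
= 0 - 56 = -56

-56


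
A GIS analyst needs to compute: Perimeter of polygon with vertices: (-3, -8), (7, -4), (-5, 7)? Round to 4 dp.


Sides: (-3, -8)->(7, -4): sqrt(116) = 10.77033, (7, -4)->(-5, 7): sqrt(265) = 16.278821, (-5, 7)->(-3, -8): sqrt(229) = 15.132746
Sum = 42.181897
Perimeter = 42.1819

42.1819


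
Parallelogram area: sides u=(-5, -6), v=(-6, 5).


|u x v| = |(-5)*5 - (-6)*(-6)|
= |(-25) - 36| = 61

61


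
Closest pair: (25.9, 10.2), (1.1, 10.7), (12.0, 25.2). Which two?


d(P0,P1) = 24.805, d(P0,P2) = 20.4502, d(P1,P2) = 18.14
Closest: P1 and P2

Closest pair: (1.1, 10.7) and (12.0, 25.2), distance = 18.14


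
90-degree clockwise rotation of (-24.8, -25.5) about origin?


90° CW: (x,y) -> (y, -x)
(-24.8,-25.5) -> (-25.5, 24.8)

(-25.5, 24.8)


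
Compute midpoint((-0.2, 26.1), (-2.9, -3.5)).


M = (((-0.2)+(-2.9))/2, (26.1+(-3.5))/2)
= (-1.55, 11.3)

(-1.55, 11.3)


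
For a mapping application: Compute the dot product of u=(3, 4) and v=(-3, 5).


u . v = u_x*v_x + u_y*v_y = 3*(-3) + 4*5
= (-9) + 20 = 11

11


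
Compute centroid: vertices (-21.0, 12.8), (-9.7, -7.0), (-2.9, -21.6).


Centroid = ((x_A+x_B+x_C)/3, (y_A+y_B+y_C)/3)
= (((-21)+(-9.7)+(-2.9))/3, (12.8+(-7)+(-21.6))/3)
= (-11.2, -5.2667)

(-11.2, -5.2667)


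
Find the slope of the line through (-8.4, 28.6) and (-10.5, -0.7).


slope = (y2-y1)/(x2-x1) = ((-0.7)-28.6)/((-10.5)-(-8.4)) = (-29.3)/(-2.1) = 13.9524

13.9524


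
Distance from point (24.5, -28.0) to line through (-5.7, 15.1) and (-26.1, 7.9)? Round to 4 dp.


|cross product| = 1096.68
|line direction| = sqrt(468) = 21.6333
Distance = 1096.68/sqrt(468) = 50.6941

50.6941


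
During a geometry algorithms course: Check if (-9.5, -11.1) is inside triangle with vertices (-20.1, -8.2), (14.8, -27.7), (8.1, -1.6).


Cross products: AB x AP = 105.49, BC x BP = 523.01, CA x CP = 151.74
All same sign? yes

Yes, inside


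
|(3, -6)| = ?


|u| = sqrt(3^2 + (-6)^2) = sqrt(45) = 6.7082

6.7082


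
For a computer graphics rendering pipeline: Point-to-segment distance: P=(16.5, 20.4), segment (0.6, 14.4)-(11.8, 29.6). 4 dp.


Project P onto AB: t = 0.7554 (clamped to [0,1])
Closest point on segment: (9.0603, 25.8819)
Distance: 9.2412

9.2412


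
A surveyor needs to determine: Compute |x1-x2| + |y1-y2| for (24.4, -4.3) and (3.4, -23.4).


|24.4-3.4| + |(-4.3)-(-23.4)| = 21 + 19.1 = 40.1

40.1


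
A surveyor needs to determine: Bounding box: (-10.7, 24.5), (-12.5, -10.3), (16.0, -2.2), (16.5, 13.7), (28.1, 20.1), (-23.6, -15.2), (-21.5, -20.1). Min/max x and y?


x range: [-23.6, 28.1]
y range: [-20.1, 24.5]
Bounding box: (-23.6,-20.1) to (28.1,24.5)

(-23.6,-20.1) to (28.1,24.5)


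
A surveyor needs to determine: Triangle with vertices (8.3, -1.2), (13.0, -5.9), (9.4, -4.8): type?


Side lengths squared: AB^2=44.18, BC^2=14.17, CA^2=14.17
Sorted: [14.17, 14.17, 44.18]
By sides: Isosceles, By angles: Obtuse

Isosceles, Obtuse


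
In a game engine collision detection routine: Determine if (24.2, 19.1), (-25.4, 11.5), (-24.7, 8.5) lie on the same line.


Cross product: ((-25.4)-24.2)*(8.5-19.1) - (11.5-19.1)*((-24.7)-24.2)
= 154.12

No, not collinear


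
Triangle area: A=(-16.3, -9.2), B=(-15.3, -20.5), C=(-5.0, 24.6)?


Area = |x_A(y_B-y_C) + x_B(y_C-y_A) + x_C(y_A-y_B)|/2
= |735.13 + (-517.14) + (-56.5)|/2
= 161.49/2 = 80.745

80.745


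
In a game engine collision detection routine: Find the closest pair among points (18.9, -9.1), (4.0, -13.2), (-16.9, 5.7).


d(P0,P1) = 15.4538, d(P0,P2) = 38.7386, d(P1,P2) = 28.1784
Closest: P0 and P1

Closest pair: (18.9, -9.1) and (4.0, -13.2), distance = 15.4538


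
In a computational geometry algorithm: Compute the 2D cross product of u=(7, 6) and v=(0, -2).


u x v = u_x*v_y - u_y*v_x = 7*(-2) - 6*0
= (-14) - 0 = -14

-14


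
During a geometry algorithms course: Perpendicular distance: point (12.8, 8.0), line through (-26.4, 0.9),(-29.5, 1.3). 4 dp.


|cross product| = 37.69
|line direction| = sqrt(9.77) = 3.1257
Distance = 37.69/sqrt(9.77) = 12.0581

12.0581


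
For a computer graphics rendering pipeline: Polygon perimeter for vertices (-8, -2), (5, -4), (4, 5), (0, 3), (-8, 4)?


Sides: (-8, -2)->(5, -4): sqrt(173) = 13.152946, (5, -4)->(4, 5): sqrt(82) = 9.055385, (4, 5)->(0, 3): sqrt(20) = 4.472136, (0, 3)->(-8, 4): sqrt(65) = 8.062258, (-8, 4)->(-8, -2): sqrt(36) = 6
Sum = 40.742725
Perimeter = 40.7427

40.7427


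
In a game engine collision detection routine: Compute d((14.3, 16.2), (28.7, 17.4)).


dx=14.4, dy=1.2
d^2 = 14.4^2 + 1.2^2 = 208.8
d = sqrt(208.8) = 14.4499

14.4499


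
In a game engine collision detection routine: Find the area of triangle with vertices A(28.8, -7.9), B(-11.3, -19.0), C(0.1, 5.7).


Area = |x_A(y_B-y_C) + x_B(y_C-y_A) + x_C(y_A-y_B)|/2
= |(-711.36) + (-153.68) + 1.11|/2
= 863.93/2 = 431.965

431.965


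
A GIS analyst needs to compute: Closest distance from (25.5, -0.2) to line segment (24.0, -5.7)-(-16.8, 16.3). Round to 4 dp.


Project P onto AB: t = 0.0278 (clamped to [0,1])
Closest point on segment: (22.8645, -5.0877)
Distance: 5.553

5.553


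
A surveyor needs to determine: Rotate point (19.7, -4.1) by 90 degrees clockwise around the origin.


90° CW: (x,y) -> (y, -x)
(19.7,-4.1) -> (-4.1, -19.7)

(-4.1, -19.7)


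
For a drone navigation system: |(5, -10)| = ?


|u| = sqrt(5^2 + (-10)^2) = sqrt(125) = 11.1803

11.1803


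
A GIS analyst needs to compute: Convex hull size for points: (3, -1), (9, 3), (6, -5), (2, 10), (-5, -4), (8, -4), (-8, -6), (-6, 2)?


Convex hull vertices (CCW): (-8, -6), (6, -5), (8, -4), (9, 3), (2, 10), (-6, 2)
Count = 6

6


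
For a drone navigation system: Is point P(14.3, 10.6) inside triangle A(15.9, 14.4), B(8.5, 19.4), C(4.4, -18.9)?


Cross products: AB x AP = 36.12, BC x BP = 258.22, CA x CP = 9.58
All same sign? yes

Yes, inside


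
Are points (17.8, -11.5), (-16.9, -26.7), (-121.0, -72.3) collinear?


Cross product: ((-16.9)-17.8)*((-72.3)-(-11.5)) - ((-26.7)-(-11.5))*((-121)-17.8)
= 0

Yes, collinear


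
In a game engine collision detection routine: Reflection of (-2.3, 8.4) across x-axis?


Reflection over x-axis: (x,y) -> (x,-y)
(-2.3, 8.4) -> (-2.3, -8.4)

(-2.3, -8.4)


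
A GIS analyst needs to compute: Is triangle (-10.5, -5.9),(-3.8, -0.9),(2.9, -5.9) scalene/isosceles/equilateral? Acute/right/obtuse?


Side lengths squared: AB^2=69.89, BC^2=69.89, CA^2=179.56
Sorted: [69.89, 69.89, 179.56]
By sides: Isosceles, By angles: Obtuse

Isosceles, Obtuse


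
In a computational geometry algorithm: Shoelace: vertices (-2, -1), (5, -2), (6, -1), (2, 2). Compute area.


Shoelace sum: ((-2)*(-2) - 5*(-1)) + (5*(-1) - 6*(-2)) + (6*2 - 2*(-1)) + (2*(-1) - (-2)*2)
= 32
Area = |32|/2 = 16

16


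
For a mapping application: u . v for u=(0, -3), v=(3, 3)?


u . v = u_x*v_x + u_y*v_y = 0*3 + (-3)*3
= 0 + (-9) = -9

-9


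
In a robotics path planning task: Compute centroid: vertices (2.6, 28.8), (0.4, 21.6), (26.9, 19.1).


Centroid = ((x_A+x_B+x_C)/3, (y_A+y_B+y_C)/3)
= ((2.6+0.4+26.9)/3, (28.8+21.6+19.1)/3)
= (9.9667, 23.1667)

(9.9667, 23.1667)


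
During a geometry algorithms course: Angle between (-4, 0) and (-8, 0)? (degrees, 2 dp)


u.v = 32, |u| = sqrt(16) = 4, |v| = sqrt(64) = 8
cos(theta) = u.v/(|u||v|) = 32/sqrt(1024) = 1
theta = acos(1) = 0 degrees

0 degrees


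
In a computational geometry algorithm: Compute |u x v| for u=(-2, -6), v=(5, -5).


|u x v| = |(-2)*(-5) - (-6)*5|
= |10 - (-30)| = 40

40


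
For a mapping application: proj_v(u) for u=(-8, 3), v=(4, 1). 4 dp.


u.v = -29, |v| = sqrt(17) = 4.1231
Scalar projection = u.v / |v| = -29 / sqrt(17) = -7.0335

-7.0335


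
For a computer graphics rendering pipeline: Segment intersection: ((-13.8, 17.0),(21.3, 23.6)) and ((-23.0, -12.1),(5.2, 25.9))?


Cross products: d1=471.02, d2=-676.66, d3=-960.69, d4=186.99
d1*d2 < 0 and d3*d4 < 0? yes

Yes, they intersect


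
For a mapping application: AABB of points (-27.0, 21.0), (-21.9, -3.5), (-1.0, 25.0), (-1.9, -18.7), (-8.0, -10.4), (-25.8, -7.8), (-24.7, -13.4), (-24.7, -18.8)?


x range: [-27, -1]
y range: [-18.8, 25]
Bounding box: (-27,-18.8) to (-1,25)

(-27,-18.8) to (-1,25)


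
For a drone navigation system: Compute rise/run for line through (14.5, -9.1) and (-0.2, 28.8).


slope = (y2-y1)/(x2-x1) = (28.8-(-9.1))/((-0.2)-14.5) = 37.9/(-14.7) = -2.5782

-2.5782


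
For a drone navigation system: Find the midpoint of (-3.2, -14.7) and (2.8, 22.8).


M = (((-3.2)+2.8)/2, ((-14.7)+22.8)/2)
= (-0.2, 4.05)

(-0.2, 4.05)


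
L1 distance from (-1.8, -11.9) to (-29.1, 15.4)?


|(-1.8)-(-29.1)| + |(-11.9)-15.4| = 27.3 + 27.3 = 54.6

54.6


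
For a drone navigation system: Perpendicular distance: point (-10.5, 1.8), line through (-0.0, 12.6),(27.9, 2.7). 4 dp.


|cross product| = 405.27
|line direction| = sqrt(876.42) = 29.6044
Distance = 405.27/sqrt(876.42) = 13.6895

13.6895


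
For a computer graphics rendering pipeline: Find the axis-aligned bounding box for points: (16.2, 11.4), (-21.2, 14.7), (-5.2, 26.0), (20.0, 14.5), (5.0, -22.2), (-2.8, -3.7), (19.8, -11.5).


x range: [-21.2, 20]
y range: [-22.2, 26]
Bounding box: (-21.2,-22.2) to (20,26)

(-21.2,-22.2) to (20,26)


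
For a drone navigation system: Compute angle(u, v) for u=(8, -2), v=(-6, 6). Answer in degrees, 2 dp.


u.v = -60, |u| = sqrt(68) = 8.2462, |v| = sqrt(72) = 8.4853
cos(theta) = u.v/(|u||v|) = -60/sqrt(4896) = -0.857493
theta = acos(-0.857493) = 149.04 degrees

149.04 degrees


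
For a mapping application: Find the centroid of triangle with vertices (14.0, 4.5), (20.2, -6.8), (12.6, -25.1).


Centroid = ((x_A+x_B+x_C)/3, (y_A+y_B+y_C)/3)
= ((14+20.2+12.6)/3, (4.5+(-6.8)+(-25.1))/3)
= (15.6, -9.1333)

(15.6, -9.1333)


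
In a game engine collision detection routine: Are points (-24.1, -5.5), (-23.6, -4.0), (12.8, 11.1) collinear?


Cross product: ((-23.6)-(-24.1))*(11.1-(-5.5)) - ((-4)-(-5.5))*(12.8-(-24.1))
= -47.05

No, not collinear


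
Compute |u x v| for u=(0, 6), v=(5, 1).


|u x v| = |0*1 - 6*5|
= |0 - 30| = 30

30


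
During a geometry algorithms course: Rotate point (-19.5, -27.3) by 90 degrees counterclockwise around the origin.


90° CCW: (x,y) -> (-y, x)
(-19.5,-27.3) -> (27.3, -19.5)

(27.3, -19.5)


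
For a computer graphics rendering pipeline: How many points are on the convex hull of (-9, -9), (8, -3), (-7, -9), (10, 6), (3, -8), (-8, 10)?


Convex hull vertices (CCW): (-9, -9), (-7, -9), (3, -8), (8, -3), (10, 6), (-8, 10)
Count = 6

6


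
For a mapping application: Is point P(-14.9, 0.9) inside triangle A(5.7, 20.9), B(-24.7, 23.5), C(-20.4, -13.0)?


Cross products: AB x AP = 661.56, BC x BP = 260.52, CA x CP = 176.34
All same sign? yes

Yes, inside


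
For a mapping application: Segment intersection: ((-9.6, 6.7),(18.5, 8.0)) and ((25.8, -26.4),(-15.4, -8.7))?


Cross products: d1=-737.14, d2=-1288.07, d3=-976.13, d4=-425.2
d1*d2 < 0 and d3*d4 < 0? no

No, they don't intersect


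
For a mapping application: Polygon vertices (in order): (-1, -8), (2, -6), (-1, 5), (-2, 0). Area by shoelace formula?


Shoelace sum: ((-1)*(-6) - 2*(-8)) + (2*5 - (-1)*(-6)) + ((-1)*0 - (-2)*5) + ((-2)*(-8) - (-1)*0)
= 52
Area = |52|/2 = 26

26


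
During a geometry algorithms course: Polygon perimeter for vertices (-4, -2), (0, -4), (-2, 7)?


Sides: (-4, -2)->(0, -4): sqrt(20) = 4.472136, (0, -4)->(-2, 7): sqrt(125) = 11.18034, (-2, 7)->(-4, -2): sqrt(85) = 9.219544
Sum = 24.87202
Perimeter = 24.872

24.872


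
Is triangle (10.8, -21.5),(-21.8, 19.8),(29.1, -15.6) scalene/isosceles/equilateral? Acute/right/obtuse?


Side lengths squared: AB^2=2768.45, BC^2=3843.97, CA^2=369.7
Sorted: [369.7, 2768.45, 3843.97]
By sides: Scalene, By angles: Obtuse

Scalene, Obtuse


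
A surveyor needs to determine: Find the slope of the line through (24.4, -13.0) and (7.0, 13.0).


slope = (y2-y1)/(x2-x1) = (13-(-13))/(7-24.4) = 26/(-17.4) = -1.4943

-1.4943


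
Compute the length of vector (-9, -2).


|u| = sqrt((-9)^2 + (-2)^2) = sqrt(85) = 9.2195

9.2195


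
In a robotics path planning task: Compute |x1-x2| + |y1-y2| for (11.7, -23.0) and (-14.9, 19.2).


|11.7-(-14.9)| + |(-23)-19.2| = 26.6 + 42.2 = 68.8

68.8


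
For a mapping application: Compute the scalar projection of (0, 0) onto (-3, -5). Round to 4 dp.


u.v = 0, |v| = sqrt(34) = 5.831
Scalar projection = u.v / |v| = 0 / sqrt(34) = 0

0


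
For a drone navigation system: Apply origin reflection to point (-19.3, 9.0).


Reflection over origin: (x,y) -> (-x,-y)
(-19.3, 9) -> (19.3, -9)

(19.3, -9)


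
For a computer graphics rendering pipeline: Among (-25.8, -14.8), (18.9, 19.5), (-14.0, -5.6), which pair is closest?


d(P0,P1) = 56.3434, d(P0,P2) = 14.9626, d(P1,P2) = 41.3814
Closest: P0 and P2

Closest pair: (-25.8, -14.8) and (-14.0, -5.6), distance = 14.9626


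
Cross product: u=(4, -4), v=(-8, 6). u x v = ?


u x v = u_x*v_y - u_y*v_x = 4*6 - (-4)*(-8)
= 24 - 32 = -8

-8


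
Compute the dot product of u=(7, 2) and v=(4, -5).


u . v = u_x*v_x + u_y*v_y = 7*4 + 2*(-5)
= 28 + (-10) = 18

18


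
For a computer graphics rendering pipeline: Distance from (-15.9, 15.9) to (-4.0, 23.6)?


dx=11.9, dy=7.7
d^2 = 11.9^2 + 7.7^2 = 200.9
d = sqrt(200.9) = 14.1739

14.1739


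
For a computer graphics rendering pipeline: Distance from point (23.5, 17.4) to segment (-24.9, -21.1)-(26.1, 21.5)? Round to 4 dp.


Project P onto AB: t = 0.9304 (clamped to [0,1])
Closest point on segment: (22.5513, 18.5358)
Distance: 1.4799

1.4799


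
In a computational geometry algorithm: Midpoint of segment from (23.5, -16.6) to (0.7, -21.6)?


M = ((23.5+0.7)/2, ((-16.6)+(-21.6))/2)
= (12.1, -19.1)

(12.1, -19.1)


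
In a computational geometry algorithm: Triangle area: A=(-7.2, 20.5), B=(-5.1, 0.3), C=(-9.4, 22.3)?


Area = |x_A(y_B-y_C) + x_B(y_C-y_A) + x_C(y_A-y_B)|/2
= |158.4 + (-9.18) + (-189.88)|/2
= 40.66/2 = 20.33

20.33


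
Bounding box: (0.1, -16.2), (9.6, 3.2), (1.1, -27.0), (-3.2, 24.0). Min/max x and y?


x range: [-3.2, 9.6]
y range: [-27, 24]
Bounding box: (-3.2,-27) to (9.6,24)

(-3.2,-27) to (9.6,24)


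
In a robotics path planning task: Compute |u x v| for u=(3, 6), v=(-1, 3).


|u x v| = |3*3 - 6*(-1)|
= |9 - (-6)| = 15

15


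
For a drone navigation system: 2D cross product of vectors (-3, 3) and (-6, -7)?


u x v = u_x*v_y - u_y*v_x = (-3)*(-7) - 3*(-6)
= 21 - (-18) = 39

39


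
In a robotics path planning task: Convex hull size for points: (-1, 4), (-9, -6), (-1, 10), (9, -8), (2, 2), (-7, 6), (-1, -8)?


Convex hull vertices (CCW): (-9, -6), (-1, -8), (9, -8), (-1, 10), (-7, 6)
Count = 5

5


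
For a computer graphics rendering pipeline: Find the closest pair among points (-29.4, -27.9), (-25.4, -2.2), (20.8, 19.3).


d(P0,P1) = 26.0094, d(P0,P2) = 68.9049, d(P1,P2) = 50.9577
Closest: P0 and P1

Closest pair: (-29.4, -27.9) and (-25.4, -2.2), distance = 26.0094


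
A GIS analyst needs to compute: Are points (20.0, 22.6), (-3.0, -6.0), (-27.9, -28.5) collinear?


Cross product: ((-3)-20)*((-28.5)-22.6) - ((-6)-22.6)*((-27.9)-20)
= -194.64

No, not collinear


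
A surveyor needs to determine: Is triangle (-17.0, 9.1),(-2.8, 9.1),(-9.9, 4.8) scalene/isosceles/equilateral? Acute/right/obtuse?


Side lengths squared: AB^2=201.64, BC^2=68.9, CA^2=68.9
Sorted: [68.9, 68.9, 201.64]
By sides: Isosceles, By angles: Obtuse

Isosceles, Obtuse


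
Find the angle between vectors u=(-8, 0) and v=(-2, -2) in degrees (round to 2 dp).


u.v = 16, |u| = sqrt(64) = 8, |v| = sqrt(8) = 2.8284
cos(theta) = u.v/(|u||v|) = 16/sqrt(512) = 0.707107
theta = acos(0.707107) = 45 degrees

45 degrees


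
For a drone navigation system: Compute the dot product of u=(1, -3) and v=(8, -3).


u . v = u_x*v_x + u_y*v_y = 1*8 + (-3)*(-3)
= 8 + 9 = 17

17


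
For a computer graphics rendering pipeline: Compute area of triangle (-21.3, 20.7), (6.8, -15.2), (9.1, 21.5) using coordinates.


Area = |x_A(y_B-y_C) + x_B(y_C-y_A) + x_C(y_A-y_B)|/2
= |781.71 + 5.44 + 326.69|/2
= 1113.84/2 = 556.92

556.92


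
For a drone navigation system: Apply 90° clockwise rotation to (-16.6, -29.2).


90° CW: (x,y) -> (y, -x)
(-16.6,-29.2) -> (-29.2, 16.6)

(-29.2, 16.6)


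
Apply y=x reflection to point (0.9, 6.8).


Reflection over y=x: (x,y) -> (y,x)
(0.9, 6.8) -> (6.8, 0.9)

(6.8, 0.9)


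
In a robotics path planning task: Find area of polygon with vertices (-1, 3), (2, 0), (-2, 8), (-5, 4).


Shoelace sum: ((-1)*0 - 2*3) + (2*8 - (-2)*0) + ((-2)*4 - (-5)*8) + ((-5)*3 - (-1)*4)
= 31
Area = |31|/2 = 15.5

15.5


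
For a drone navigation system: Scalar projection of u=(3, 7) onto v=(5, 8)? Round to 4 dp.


u.v = 71, |v| = sqrt(89) = 9.434
Scalar projection = u.v / |v| = 71 / sqrt(89) = 7.526

7.526


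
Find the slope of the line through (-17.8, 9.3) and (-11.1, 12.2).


slope = (y2-y1)/(x2-x1) = (12.2-9.3)/((-11.1)-(-17.8)) = 2.9/6.7 = 0.4328

0.4328


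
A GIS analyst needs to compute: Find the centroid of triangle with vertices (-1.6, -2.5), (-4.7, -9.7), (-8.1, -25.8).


Centroid = ((x_A+x_B+x_C)/3, (y_A+y_B+y_C)/3)
= (((-1.6)+(-4.7)+(-8.1))/3, ((-2.5)+(-9.7)+(-25.8))/3)
= (-4.8, -12.6667)

(-4.8, -12.6667)


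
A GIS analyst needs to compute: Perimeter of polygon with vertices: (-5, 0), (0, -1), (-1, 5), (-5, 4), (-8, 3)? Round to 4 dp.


Sides: (-5, 0)->(0, -1): sqrt(26) = 5.09902, (0, -1)->(-1, 5): sqrt(37) = 6.082763, (-1, 5)->(-5, 4): sqrt(17) = 4.123106, (-5, 4)->(-8, 3): sqrt(10) = 3.162278, (-8, 3)->(-5, 0): sqrt(18) = 4.242641
Sum = 22.709808
Perimeter = 22.7098

22.7098


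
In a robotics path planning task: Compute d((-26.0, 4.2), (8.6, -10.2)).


dx=34.6, dy=-14.4
d^2 = 34.6^2 + (-14.4)^2 = 1404.52
d = sqrt(1404.52) = 37.4769

37.4769


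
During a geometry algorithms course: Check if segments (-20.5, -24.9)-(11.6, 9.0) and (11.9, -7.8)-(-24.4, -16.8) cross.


Cross products: d1=329.13, d2=-612.54, d3=-549.45, d4=392.22
d1*d2 < 0 and d3*d4 < 0? yes

Yes, they intersect


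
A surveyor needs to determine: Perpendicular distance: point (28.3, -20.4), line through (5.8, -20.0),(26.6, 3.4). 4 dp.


|cross product| = 534.82
|line direction| = sqrt(980.2) = 31.3081
Distance = 534.82/sqrt(980.2) = 17.0825

17.0825


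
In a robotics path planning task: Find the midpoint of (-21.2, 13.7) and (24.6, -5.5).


M = (((-21.2)+24.6)/2, (13.7+(-5.5))/2)
= (1.7, 4.1)

(1.7, 4.1)


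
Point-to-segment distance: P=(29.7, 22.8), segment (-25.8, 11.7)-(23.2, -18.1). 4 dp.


Project P onto AB: t = 0.7263 (clamped to [0,1])
Closest point on segment: (9.7871, -9.9427)
Distance: 38.3225

38.3225


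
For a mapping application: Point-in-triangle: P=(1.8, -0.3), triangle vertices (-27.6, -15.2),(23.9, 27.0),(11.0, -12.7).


Cross products: AB x AP = -473.33, BC x BP = -525.2, CA x CP = -501.64
All same sign? yes

Yes, inside


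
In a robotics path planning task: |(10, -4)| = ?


|u| = sqrt(10^2 + (-4)^2) = sqrt(116) = 10.7703

10.7703


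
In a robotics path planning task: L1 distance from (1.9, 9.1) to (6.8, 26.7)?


|1.9-6.8| + |9.1-26.7| = 4.9 + 17.6 = 22.5

22.5


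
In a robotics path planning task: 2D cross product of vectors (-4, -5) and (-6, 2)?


u x v = u_x*v_y - u_y*v_x = (-4)*2 - (-5)*(-6)
= (-8) - 30 = -38

-38


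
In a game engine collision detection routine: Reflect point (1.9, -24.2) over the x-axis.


Reflection over x-axis: (x,y) -> (x,-y)
(1.9, -24.2) -> (1.9, 24.2)

(1.9, 24.2)


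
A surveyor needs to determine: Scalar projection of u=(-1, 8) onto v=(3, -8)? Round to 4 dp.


u.v = -67, |v| = sqrt(73) = 8.544
Scalar projection = u.v / |v| = -67 / sqrt(73) = -7.8418

-7.8418


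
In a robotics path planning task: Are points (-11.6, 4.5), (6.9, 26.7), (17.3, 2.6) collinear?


Cross product: (6.9-(-11.6))*(2.6-4.5) - (26.7-4.5)*(17.3-(-11.6))
= -676.73

No, not collinear


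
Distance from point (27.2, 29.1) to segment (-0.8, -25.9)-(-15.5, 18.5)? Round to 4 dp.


Project P onto AB: t = 0.9282 (clamped to [0,1])
Closest point on segment: (-14.4446, 15.3123)
Distance: 43.8677

43.8677


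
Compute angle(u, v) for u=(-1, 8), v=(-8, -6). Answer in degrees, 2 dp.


u.v = -40, |u| = sqrt(65) = 8.0623, |v| = sqrt(100) = 10
cos(theta) = u.v/(|u||v|) = -40/sqrt(6500) = -0.496139
theta = acos(-0.496139) = 119.74 degrees

119.74 degrees


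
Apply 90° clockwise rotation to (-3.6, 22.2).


90° CW: (x,y) -> (y, -x)
(-3.6,22.2) -> (22.2, 3.6)

(22.2, 3.6)


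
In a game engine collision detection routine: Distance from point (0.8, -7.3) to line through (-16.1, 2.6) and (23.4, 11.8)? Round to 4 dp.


|cross product| = 546.53
|line direction| = sqrt(1644.89) = 40.5572
Distance = 546.53/sqrt(1644.89) = 13.4755

13.4755


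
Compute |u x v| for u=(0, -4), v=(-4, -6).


|u x v| = |0*(-6) - (-4)*(-4)|
= |0 - 16| = 16

16


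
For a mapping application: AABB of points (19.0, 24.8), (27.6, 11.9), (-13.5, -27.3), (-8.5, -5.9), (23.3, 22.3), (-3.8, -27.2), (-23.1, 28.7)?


x range: [-23.1, 27.6]
y range: [-27.3, 28.7]
Bounding box: (-23.1,-27.3) to (27.6,28.7)

(-23.1,-27.3) to (27.6,28.7)


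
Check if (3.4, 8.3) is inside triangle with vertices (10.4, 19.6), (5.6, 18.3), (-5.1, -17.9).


Cross products: AB x AP = 45.14, BC x BP = 27.36, CA x CP = 87.35
All same sign? yes

Yes, inside


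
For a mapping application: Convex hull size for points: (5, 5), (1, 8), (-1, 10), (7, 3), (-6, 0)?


Convex hull vertices (CCW): (-6, 0), (7, 3), (5, 5), (-1, 10)
Count = 4

4


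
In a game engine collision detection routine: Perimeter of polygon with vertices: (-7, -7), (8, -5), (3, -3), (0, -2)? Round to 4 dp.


Sides: (-7, -7)->(8, -5): sqrt(229) = 15.132746, (8, -5)->(3, -3): sqrt(29) = 5.385165, (3, -3)->(0, -2): sqrt(10) = 3.162278, (0, -2)->(-7, -7): sqrt(74) = 8.602325
Sum = 32.282514
Perimeter = 32.2825

32.2825


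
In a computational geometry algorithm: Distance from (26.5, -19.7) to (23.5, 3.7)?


dx=-3, dy=23.4
d^2 = (-3)^2 + 23.4^2 = 556.56
d = sqrt(556.56) = 23.5915

23.5915


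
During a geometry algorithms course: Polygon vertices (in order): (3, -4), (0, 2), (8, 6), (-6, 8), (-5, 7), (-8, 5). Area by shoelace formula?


Shoelace sum: (3*2 - 0*(-4)) + (0*6 - 8*2) + (8*8 - (-6)*6) + ((-6)*7 - (-5)*8) + ((-5)*5 - (-8)*7) + ((-8)*(-4) - 3*5)
= 136
Area = |136|/2 = 68

68


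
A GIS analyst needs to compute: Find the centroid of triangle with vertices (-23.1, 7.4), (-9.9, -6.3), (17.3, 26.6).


Centroid = ((x_A+x_B+x_C)/3, (y_A+y_B+y_C)/3)
= (((-23.1)+(-9.9)+17.3)/3, (7.4+(-6.3)+26.6)/3)
= (-5.2333, 9.2333)

(-5.2333, 9.2333)


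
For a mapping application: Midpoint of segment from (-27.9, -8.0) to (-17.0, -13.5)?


M = (((-27.9)+(-17))/2, ((-8)+(-13.5))/2)
= (-22.45, -10.75)

(-22.45, -10.75)


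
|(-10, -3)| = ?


|u| = sqrt((-10)^2 + (-3)^2) = sqrt(109) = 10.4403

10.4403


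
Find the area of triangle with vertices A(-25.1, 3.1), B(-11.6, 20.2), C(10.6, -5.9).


Area = |x_A(y_B-y_C) + x_B(y_C-y_A) + x_C(y_A-y_B)|/2
= |(-655.11) + 104.4 + (-181.26)|/2
= 731.97/2 = 365.985

365.985


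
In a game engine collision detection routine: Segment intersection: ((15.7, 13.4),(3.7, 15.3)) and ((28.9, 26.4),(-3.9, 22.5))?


Cross products: d1=374.92, d2=265.8, d3=-181.08, d4=-71.96
d1*d2 < 0 and d3*d4 < 0? no

No, they don't intersect


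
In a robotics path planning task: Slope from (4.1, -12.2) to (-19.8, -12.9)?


slope = (y2-y1)/(x2-x1) = ((-12.9)-(-12.2))/((-19.8)-4.1) = (-0.7)/(-23.9) = 0.0293

0.0293


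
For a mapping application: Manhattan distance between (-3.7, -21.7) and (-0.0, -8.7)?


|(-3.7)-0| + |(-21.7)-(-8.7)| = 3.7 + 13 = 16.7

16.7


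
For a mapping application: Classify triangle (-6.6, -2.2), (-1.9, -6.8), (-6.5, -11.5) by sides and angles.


Side lengths squared: AB^2=43.25, BC^2=43.25, CA^2=86.5
Sorted: [43.25, 43.25, 86.5]
By sides: Isosceles, By angles: Right

Isosceles, Right


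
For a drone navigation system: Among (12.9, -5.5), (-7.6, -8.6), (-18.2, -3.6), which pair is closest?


d(P0,P1) = 20.7331, d(P0,P2) = 31.158, d(P1,P2) = 11.7201
Closest: P1 and P2

Closest pair: (-7.6, -8.6) and (-18.2, -3.6), distance = 11.7201


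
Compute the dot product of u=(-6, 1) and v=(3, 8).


u . v = u_x*v_x + u_y*v_y = (-6)*3 + 1*8
= (-18) + 8 = -10

-10


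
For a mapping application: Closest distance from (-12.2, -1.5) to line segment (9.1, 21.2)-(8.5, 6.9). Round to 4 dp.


Project P onto AB: t = 1 (clamped to [0,1])
Closest point on segment: (8.5, 6.9)
Distance: 22.3394

22.3394


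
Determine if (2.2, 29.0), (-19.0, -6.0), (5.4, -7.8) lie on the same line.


Cross product: ((-19)-2.2)*((-7.8)-29) - ((-6)-29)*(5.4-2.2)
= 892.16

No, not collinear


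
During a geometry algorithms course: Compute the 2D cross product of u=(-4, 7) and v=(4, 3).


u x v = u_x*v_y - u_y*v_x = (-4)*3 - 7*4
= (-12) - 28 = -40

-40


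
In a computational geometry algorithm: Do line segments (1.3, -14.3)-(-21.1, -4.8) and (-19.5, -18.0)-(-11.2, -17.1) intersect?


Cross products: d1=11.99, d2=111, d3=280.48, d4=181.47
d1*d2 < 0 and d3*d4 < 0? no

No, they don't intersect


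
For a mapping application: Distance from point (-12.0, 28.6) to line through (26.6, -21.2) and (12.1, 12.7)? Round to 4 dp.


|cross product| = 586.44
|line direction| = sqrt(1359.46) = 36.8709
Distance = 586.44/sqrt(1359.46) = 15.9052

15.9052


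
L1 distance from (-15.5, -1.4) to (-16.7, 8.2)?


|(-15.5)-(-16.7)| + |(-1.4)-8.2| = 1.2 + 9.6 = 10.8

10.8


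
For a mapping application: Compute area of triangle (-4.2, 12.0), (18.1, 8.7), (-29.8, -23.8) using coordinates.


Area = |x_A(y_B-y_C) + x_B(y_C-y_A) + x_C(y_A-y_B)|/2
= |(-136.5) + (-647.98) + (-98.34)|/2
= 882.82/2 = 441.41

441.41


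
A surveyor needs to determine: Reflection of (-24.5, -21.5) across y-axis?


Reflection over y-axis: (x,y) -> (-x,y)
(-24.5, -21.5) -> (24.5, -21.5)

(24.5, -21.5)


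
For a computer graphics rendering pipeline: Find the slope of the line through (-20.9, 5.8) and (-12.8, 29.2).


slope = (y2-y1)/(x2-x1) = (29.2-5.8)/((-12.8)-(-20.9)) = 23.4/8.1 = 2.8889

2.8889


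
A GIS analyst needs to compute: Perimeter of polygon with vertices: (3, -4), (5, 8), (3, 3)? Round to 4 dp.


Sides: (3, -4)->(5, 8): sqrt(148) = 12.165525, (5, 8)->(3, 3): sqrt(29) = 5.385165, (3, 3)->(3, -4): sqrt(49) = 7
Sum = 24.55069
Perimeter = 24.5507

24.5507


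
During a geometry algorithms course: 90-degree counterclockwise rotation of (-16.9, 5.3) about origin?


90° CCW: (x,y) -> (-y, x)
(-16.9,5.3) -> (-5.3, -16.9)

(-5.3, -16.9)


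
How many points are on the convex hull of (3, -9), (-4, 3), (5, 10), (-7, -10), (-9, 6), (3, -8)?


Convex hull vertices (CCW): (-9, 6), (-7, -10), (3, -9), (5, 10)
Count = 4

4


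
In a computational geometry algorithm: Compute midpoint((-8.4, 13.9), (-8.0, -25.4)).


M = (((-8.4)+(-8))/2, (13.9+(-25.4))/2)
= (-8.2, -5.75)

(-8.2, -5.75)


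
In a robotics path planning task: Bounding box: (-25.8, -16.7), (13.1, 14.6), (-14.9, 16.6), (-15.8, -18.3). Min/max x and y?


x range: [-25.8, 13.1]
y range: [-18.3, 16.6]
Bounding box: (-25.8,-18.3) to (13.1,16.6)

(-25.8,-18.3) to (13.1,16.6)


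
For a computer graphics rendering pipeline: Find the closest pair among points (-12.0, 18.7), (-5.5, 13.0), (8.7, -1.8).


d(P0,P1) = 8.6452, d(P0,P2) = 29.1331, d(P1,P2) = 20.5105
Closest: P0 and P1

Closest pair: (-12.0, 18.7) and (-5.5, 13.0), distance = 8.6452


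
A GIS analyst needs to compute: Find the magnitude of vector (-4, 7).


|u| = sqrt((-4)^2 + 7^2) = sqrt(65) = 8.0623

8.0623


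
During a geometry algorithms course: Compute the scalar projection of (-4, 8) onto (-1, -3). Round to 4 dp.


u.v = -20, |v| = sqrt(10) = 3.1623
Scalar projection = u.v / |v| = -20 / sqrt(10) = -6.3246

-6.3246


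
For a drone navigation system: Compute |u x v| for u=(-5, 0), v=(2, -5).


|u x v| = |(-5)*(-5) - 0*2|
= |25 - 0| = 25

25


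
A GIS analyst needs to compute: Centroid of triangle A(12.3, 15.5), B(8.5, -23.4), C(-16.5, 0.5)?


Centroid = ((x_A+x_B+x_C)/3, (y_A+y_B+y_C)/3)
= ((12.3+8.5+(-16.5))/3, (15.5+(-23.4)+0.5)/3)
= (1.4333, -2.4667)

(1.4333, -2.4667)


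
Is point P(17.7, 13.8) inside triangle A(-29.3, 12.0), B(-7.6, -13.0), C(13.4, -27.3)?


Cross products: AB x AP = 1214.06, BC x BP = 924.59, CA x CP = -1923.96
All same sign? no

No, outside


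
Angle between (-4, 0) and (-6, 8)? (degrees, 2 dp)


u.v = 24, |u| = sqrt(16) = 4, |v| = sqrt(100) = 10
cos(theta) = u.v/(|u||v|) = 24/sqrt(1600) = 0.6
theta = acos(0.6) = 53.13 degrees

53.13 degrees


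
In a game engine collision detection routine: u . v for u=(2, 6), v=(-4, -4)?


u . v = u_x*v_x + u_y*v_y = 2*(-4) + 6*(-4)
= (-8) + (-24) = -32

-32


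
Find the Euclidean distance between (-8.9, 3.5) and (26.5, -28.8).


dx=35.4, dy=-32.3
d^2 = 35.4^2 + (-32.3)^2 = 2296.45
d = sqrt(2296.45) = 47.9213

47.9213


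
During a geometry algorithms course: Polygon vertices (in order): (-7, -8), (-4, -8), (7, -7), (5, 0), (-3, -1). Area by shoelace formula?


Shoelace sum: ((-7)*(-8) - (-4)*(-8)) + ((-4)*(-7) - 7*(-8)) + (7*0 - 5*(-7)) + (5*(-1) - (-3)*0) + ((-3)*(-8) - (-7)*(-1))
= 155
Area = |155|/2 = 77.5

77.5


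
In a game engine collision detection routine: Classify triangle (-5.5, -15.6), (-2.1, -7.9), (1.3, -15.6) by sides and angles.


Side lengths squared: AB^2=70.85, BC^2=70.85, CA^2=46.24
Sorted: [46.24, 70.85, 70.85]
By sides: Isosceles, By angles: Acute

Isosceles, Acute


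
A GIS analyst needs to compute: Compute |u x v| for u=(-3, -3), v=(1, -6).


|u x v| = |(-3)*(-6) - (-3)*1|
= |18 - (-3)| = 21

21


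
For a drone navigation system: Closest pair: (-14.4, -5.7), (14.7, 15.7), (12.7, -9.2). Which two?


d(P0,P1) = 36.1216, d(P0,P2) = 27.3251, d(P1,P2) = 24.9802
Closest: P1 and P2

Closest pair: (14.7, 15.7) and (12.7, -9.2), distance = 24.9802


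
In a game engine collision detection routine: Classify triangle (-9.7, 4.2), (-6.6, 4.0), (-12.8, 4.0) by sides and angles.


Side lengths squared: AB^2=9.65, BC^2=38.44, CA^2=9.65
Sorted: [9.65, 9.65, 38.44]
By sides: Isosceles, By angles: Obtuse

Isosceles, Obtuse


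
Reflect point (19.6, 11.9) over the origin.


Reflection over origin: (x,y) -> (-x,-y)
(19.6, 11.9) -> (-19.6, -11.9)

(-19.6, -11.9)


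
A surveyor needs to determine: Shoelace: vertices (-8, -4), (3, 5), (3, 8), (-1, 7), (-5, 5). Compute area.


Shoelace sum: ((-8)*5 - 3*(-4)) + (3*8 - 3*5) + (3*7 - (-1)*8) + ((-1)*5 - (-5)*7) + ((-5)*(-4) - (-8)*5)
= 100
Area = |100|/2 = 50

50


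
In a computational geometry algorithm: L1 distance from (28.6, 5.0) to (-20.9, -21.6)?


|28.6-(-20.9)| + |5-(-21.6)| = 49.5 + 26.6 = 76.1

76.1


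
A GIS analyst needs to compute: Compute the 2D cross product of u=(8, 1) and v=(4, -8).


u x v = u_x*v_y - u_y*v_x = 8*(-8) - 1*4
= (-64) - 4 = -68

-68


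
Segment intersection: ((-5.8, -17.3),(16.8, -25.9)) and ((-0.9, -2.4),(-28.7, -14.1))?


Cross products: d1=356.89, d2=860.39, d3=378.88, d4=-124.62
d1*d2 < 0 and d3*d4 < 0? no

No, they don't intersect


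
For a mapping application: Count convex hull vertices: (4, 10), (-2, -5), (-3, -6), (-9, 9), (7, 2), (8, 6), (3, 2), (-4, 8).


Convex hull vertices (CCW): (-9, 9), (-3, -6), (7, 2), (8, 6), (4, 10)
Count = 5

5


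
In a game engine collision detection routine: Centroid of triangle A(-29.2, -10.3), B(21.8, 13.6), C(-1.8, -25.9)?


Centroid = ((x_A+x_B+x_C)/3, (y_A+y_B+y_C)/3)
= (((-29.2)+21.8+(-1.8))/3, ((-10.3)+13.6+(-25.9))/3)
= (-3.0667, -7.5333)

(-3.0667, -7.5333)


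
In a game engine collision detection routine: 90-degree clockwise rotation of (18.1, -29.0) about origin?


90° CW: (x,y) -> (y, -x)
(18.1,-29) -> (-29, -18.1)

(-29, -18.1)


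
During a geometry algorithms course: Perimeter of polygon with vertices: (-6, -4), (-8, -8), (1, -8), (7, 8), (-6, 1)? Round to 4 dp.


Sides: (-6, -4)->(-8, -8): sqrt(20) = 4.472136, (-8, -8)->(1, -8): sqrt(81) = 9, (1, -8)->(7, 8): sqrt(292) = 17.088007, (7, 8)->(-6, 1): sqrt(218) = 14.764823, (-6, 1)->(-6, -4): sqrt(25) = 5
Sum = 50.324966
Perimeter = 50.325

50.325
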